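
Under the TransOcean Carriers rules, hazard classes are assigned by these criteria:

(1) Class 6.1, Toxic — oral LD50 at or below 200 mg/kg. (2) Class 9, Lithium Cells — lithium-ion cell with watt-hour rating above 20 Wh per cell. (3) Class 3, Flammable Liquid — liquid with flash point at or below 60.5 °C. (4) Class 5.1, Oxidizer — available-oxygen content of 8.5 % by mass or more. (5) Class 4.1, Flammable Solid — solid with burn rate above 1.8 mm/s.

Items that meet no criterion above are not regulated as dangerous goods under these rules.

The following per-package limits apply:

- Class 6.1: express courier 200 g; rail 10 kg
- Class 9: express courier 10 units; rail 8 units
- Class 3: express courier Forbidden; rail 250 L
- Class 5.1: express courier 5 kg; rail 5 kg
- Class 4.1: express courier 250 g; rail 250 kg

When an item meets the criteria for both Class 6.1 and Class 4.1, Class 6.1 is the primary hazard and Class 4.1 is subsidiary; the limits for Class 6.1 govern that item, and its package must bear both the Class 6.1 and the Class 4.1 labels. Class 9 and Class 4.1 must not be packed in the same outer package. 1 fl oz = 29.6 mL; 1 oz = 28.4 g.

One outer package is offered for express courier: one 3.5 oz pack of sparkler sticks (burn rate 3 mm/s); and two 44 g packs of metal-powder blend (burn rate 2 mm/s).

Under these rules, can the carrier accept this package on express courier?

Yes

The sparkler sticks have burn rate 3 mm/s, which is > 1.8 mm/s, so they are Class 4.1 (Flammable Solid).
Metal-powder blend: burn rate 2 mm/s > 1.8 mm/s → Class 4.1 (Flammable Solid).
Total Class 4.1: (one 3.5 oz pack = 99.4 g) + (two 44 g packs = 88 g) = 187.4 g.
187.4 g ≤ 250 g (express courier limit, Class 4.1) — within limit.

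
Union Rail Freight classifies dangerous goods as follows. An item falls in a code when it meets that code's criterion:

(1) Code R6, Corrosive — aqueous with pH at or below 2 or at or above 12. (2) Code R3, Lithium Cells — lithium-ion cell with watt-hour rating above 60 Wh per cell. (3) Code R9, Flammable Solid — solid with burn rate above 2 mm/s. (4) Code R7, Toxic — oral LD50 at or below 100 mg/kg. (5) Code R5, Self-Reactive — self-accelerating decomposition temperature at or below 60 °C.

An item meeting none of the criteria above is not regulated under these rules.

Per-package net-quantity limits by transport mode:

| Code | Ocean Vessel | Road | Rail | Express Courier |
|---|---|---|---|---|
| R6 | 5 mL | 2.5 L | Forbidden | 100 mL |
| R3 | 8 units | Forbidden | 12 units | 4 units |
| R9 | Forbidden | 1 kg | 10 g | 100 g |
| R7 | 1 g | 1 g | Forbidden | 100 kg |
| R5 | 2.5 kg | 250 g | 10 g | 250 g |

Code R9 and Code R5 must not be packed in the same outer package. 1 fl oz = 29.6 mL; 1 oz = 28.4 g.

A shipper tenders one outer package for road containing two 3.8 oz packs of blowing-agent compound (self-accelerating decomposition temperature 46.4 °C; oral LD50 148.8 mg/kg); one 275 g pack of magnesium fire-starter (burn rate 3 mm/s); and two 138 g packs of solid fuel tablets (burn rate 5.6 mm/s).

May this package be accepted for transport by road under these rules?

No

With self-accelerating decomposition temperature 46.4 °C (≤ 60 °C), the blowing-agent compound falls in Code R5.
Magnesium fire-starter: burn rate 3 mm/s > 2 mm/s → Code R9 (Flammable Solid).
Burn rate 5.6 mm/s meets the Code R9 criterion (Flammable Solid), so the solid fuel tablets are Code R9.
Total Code R9: 275 g + (two 138 g packs = 276 g) = 551 g.
That is within the Code R9 road limit of 1 kg.
Code R5 quantity: two 3.8 oz packs = 215.84 g.
215.84 g ≤ 250 g (road limit, Code R5) — within limit.
Code R9 and Code R5 may not share an outer package.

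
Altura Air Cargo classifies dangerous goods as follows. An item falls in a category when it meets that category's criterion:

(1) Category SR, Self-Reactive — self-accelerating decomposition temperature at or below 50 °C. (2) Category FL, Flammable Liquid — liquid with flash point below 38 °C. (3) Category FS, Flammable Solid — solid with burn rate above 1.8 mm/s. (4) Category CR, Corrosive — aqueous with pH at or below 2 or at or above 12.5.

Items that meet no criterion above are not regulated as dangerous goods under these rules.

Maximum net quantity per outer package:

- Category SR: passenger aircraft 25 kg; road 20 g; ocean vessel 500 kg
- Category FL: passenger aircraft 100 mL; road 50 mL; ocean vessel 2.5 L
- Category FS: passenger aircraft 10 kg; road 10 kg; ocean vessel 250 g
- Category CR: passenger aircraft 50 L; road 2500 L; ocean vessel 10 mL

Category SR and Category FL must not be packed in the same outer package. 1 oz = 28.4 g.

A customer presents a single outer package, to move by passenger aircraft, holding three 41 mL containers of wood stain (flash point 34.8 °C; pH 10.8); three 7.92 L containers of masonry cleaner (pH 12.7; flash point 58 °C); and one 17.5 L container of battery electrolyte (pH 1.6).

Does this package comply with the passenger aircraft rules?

The wood stain has flash point 34.8 °C, which is < 38 °C, so it is Category FL (Flammable Liquid).
Masonry cleaner: pH 12.7 ≥ 12.5 → Category CR (Corrosive).
pH 1.6 meets the Category CR criterion (Corrosive), so the battery electrolyte is Category CR.
Total Category CR: (three 7.92 L containers = 23.76 L) + 17.5 L = 41.26 L.
41.26 L ≤ 50 L (passenger aircraft limit, Category CR) — within limit.
Category FL quantity: three 41 mL containers = 123 mL.
123 mL > 100 mL (passenger aircraft limit, Category FL) — over the limit.
The segregation rule (Category SR with Category FL) does not apply to Category CR with Category FL.

No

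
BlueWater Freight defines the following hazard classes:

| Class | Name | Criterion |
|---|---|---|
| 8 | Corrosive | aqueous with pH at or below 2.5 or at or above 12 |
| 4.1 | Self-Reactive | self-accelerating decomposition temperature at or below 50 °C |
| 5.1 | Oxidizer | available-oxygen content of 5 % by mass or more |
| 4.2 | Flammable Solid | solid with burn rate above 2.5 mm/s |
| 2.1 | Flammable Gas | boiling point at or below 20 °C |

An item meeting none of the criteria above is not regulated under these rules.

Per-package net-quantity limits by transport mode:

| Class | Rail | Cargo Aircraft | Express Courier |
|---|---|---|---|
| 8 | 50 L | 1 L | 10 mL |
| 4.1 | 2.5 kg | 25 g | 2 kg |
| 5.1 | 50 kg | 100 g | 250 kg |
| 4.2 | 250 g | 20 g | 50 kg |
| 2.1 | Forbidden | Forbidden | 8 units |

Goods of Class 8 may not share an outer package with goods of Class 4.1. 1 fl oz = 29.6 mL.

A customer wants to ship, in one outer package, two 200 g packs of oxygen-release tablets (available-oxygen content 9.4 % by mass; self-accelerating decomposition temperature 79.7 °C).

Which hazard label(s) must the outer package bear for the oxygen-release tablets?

The oxygen-release tablets have available-oxygen content 9.4 % by mass, which is ≥ 5 % by mass, so they are Class 5.1 (Oxidizer).
Only the Class 5.1 label is required.

Class 5.1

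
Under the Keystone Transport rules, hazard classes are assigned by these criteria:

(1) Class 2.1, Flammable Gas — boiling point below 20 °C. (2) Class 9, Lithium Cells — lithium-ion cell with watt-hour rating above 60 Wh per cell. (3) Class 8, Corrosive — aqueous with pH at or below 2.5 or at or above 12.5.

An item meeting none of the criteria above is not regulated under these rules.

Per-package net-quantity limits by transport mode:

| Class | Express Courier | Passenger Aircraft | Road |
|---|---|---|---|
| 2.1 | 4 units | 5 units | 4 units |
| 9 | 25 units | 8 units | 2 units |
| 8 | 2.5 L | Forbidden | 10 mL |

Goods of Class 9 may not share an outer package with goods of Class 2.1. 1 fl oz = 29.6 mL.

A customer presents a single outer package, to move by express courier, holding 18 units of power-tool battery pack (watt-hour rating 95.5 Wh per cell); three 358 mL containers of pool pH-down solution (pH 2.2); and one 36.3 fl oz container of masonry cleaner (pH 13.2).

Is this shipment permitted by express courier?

Yes

Power-tool battery pack: watt-hour rating 95.5 Wh per cell > 60 Wh per cell → Class 9 (Lithium Cells).
The pool pH-down solution has pH 2.2, which is ≤ 2.5, so it is Class 8 (Corrosive).
The masonry cleaner has pH 13.2, which is ≥ 12.5, so it is Class 8 (Corrosive).
Class 9 quantity: 18 units.
18 units is within the express courier limit of 25 units for Class 9.
Class 8 net quantity: (three 358 mL containers = 1.074 L) + (one 36.3 fl oz container = 1074.48 mL) = 2148.48 mL.
That is within the Class 8 express courier limit of 2.5 L.
The segregation rule (Class 9 with Class 2.1) does not apply to Class 9 with Class 8.
Every hazard class is within its express courier limit and no segregation rule is violated.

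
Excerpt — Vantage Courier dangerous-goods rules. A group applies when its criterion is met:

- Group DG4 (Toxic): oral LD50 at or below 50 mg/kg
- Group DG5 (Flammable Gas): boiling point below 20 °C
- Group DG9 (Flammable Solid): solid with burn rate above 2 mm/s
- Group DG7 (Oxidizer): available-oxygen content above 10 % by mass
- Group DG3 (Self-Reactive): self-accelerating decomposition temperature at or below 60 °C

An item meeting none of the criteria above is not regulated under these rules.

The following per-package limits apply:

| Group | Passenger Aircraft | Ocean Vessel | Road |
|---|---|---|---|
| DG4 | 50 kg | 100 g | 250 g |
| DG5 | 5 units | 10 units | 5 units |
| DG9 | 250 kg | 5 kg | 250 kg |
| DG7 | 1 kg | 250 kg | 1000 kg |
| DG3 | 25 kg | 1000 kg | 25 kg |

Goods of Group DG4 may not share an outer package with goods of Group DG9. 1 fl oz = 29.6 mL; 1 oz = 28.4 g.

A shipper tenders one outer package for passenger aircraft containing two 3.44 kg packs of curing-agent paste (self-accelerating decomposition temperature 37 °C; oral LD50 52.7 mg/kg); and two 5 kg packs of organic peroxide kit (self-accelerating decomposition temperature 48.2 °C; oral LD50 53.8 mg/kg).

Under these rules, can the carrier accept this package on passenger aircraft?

Yes

The curing-agent paste has self-accelerating decomposition temperature 37 °C, which is ≤ 60 °C, so it is Group DG3 (Self-Reactive).
Organic peroxide kit: self-accelerating decomposition temperature 48.2 °C ≤ 60 °C → Group DG3 (Self-Reactive).
Total Group DG3: (two 3.44 kg packs = 6.88 kg) + (two 5 kg packs = 10 kg) = 16.88 kg.
16.88 kg ≤ 25 kg (passenger aircraft limit, Group DG3) — within limit.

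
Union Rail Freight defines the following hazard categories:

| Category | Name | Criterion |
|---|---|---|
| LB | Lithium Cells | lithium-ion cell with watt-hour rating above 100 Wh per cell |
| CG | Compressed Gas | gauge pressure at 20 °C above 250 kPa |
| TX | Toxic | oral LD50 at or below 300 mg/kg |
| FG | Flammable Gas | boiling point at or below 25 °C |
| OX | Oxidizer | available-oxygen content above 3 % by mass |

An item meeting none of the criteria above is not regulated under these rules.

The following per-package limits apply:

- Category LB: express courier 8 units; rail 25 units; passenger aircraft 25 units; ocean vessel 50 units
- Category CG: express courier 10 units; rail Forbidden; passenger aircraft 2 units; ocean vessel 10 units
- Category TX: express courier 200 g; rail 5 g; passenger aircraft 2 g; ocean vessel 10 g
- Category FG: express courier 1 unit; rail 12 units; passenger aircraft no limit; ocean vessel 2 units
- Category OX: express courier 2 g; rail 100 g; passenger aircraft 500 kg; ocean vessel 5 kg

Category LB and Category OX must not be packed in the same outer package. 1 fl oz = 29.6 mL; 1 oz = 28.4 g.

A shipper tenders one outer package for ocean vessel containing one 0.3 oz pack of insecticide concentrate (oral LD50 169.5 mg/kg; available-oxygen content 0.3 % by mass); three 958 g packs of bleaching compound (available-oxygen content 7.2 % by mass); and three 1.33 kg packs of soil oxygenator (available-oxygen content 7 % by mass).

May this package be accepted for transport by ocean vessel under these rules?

No

With oral LD50 169.5 mg/kg (≤ 300 mg/kg), the insecticide concentrate falls in Category TX.
The bleaching compound has available-oxygen content 7.2 % by mass, which is > 3 % by mass, so it is Category OX (Oxidizer).
Soil oxygenator: available-oxygen content 7 % by mass > 3 % by mass → Category OX (Oxidizer).
Total Category OX: (three 958 g packs = 2.874 kg) + (three 1.33 kg packs = 3.99 kg) = 6.864 kg.
6.864 kg > 5 kg (ocean vessel limit, Category OX) — over the limit.
Category TX quantity: one 0.3 oz pack = 8.52 g.
8.52 g ≤ 10 g (ocean vessel limit, Category TX) — within limit.
The segregation rule (Category LB with Category OX) does not apply to Category OX with Category TX.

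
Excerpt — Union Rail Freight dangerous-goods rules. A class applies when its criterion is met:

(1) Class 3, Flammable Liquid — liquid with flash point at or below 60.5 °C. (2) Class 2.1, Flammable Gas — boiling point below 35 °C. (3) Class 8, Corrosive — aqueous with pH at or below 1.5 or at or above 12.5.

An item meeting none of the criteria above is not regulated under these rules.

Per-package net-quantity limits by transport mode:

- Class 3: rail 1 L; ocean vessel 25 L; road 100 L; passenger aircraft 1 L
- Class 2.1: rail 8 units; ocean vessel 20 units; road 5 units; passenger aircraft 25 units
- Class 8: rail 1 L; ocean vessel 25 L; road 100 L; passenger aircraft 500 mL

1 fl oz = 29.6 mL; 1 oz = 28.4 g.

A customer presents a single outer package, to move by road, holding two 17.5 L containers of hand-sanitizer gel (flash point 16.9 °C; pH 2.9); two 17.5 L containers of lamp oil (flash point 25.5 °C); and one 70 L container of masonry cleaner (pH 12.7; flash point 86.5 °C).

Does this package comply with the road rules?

The hand-sanitizer gel has flash point 16.9 °C, which is ≤ 60.5 °C, so it is Class 3 (Flammable Liquid).
Flash point 25.5 °C meets the Class 3 criterion (Flammable Liquid), so the lamp oil is Class 3.
With pH 12.7 (≥ 12.5), the masonry cleaner falls in Class 8.
Class 3 net quantity: (two 17.5 L containers = 35 L) + (two 17.5 L containers = 35 L) = 70 L.
70 L is within the road limit of 100 L for Class 3.
Class 8 quantity: 70 L.
70 L is within the road limit of 100 L for Class 8.
Every hazard class is within its road limit and no segregation rule is violated.

Yes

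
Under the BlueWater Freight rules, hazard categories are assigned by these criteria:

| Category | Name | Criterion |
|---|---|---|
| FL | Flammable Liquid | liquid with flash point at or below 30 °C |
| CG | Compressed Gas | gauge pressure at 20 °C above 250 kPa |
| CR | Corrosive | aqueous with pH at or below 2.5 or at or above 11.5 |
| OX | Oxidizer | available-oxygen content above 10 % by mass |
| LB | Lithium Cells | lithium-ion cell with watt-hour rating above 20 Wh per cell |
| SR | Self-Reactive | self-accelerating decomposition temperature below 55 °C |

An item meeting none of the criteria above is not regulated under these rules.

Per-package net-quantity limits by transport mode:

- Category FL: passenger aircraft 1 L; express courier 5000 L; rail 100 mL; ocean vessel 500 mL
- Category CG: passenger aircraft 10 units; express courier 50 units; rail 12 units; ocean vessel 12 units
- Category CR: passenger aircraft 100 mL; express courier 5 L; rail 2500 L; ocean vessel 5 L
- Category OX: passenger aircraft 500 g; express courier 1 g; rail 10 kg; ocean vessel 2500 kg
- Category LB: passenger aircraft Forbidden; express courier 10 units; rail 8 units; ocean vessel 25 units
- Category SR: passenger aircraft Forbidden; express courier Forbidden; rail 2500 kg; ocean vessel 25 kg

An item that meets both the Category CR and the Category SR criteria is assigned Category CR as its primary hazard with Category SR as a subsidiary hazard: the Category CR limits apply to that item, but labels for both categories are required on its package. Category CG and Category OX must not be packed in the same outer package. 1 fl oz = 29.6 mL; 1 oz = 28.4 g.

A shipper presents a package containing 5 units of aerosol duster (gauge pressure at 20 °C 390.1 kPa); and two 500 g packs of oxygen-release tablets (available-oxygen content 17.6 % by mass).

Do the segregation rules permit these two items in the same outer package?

No

The aerosol duster has gauge pressure at 20 °C 390.1 kPa, which is > 250 kPa, so it is Category CG (Compressed Gas).
With available-oxygen content 17.6 % by mass (> 10 % by mass), the oxygen-release tablets fall in Category OX.
Category CG and Category OX may not share an outer package.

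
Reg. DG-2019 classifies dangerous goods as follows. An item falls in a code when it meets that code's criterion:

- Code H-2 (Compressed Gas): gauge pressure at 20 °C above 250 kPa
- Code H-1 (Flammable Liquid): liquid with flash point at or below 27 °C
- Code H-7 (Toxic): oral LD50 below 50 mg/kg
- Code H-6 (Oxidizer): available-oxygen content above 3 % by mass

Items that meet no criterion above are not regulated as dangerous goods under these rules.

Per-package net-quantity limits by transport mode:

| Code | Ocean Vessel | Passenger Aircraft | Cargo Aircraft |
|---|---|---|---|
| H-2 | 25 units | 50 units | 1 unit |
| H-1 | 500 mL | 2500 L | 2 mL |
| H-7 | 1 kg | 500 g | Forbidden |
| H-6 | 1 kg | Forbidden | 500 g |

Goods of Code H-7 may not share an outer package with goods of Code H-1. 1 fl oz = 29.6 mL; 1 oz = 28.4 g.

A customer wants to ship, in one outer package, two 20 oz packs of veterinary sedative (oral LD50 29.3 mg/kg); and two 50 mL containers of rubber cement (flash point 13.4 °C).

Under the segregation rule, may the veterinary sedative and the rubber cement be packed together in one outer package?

With oral LD50 29.3 mg/kg (< 50 mg/kg), the veterinary sedative falls in Code H-7.
Flash point 13.4 °C meets the Code H-1 criterion (Flammable Liquid), so the rubber cement is Code H-1.
Code H-7 and Code H-1 may not share an outer package.

No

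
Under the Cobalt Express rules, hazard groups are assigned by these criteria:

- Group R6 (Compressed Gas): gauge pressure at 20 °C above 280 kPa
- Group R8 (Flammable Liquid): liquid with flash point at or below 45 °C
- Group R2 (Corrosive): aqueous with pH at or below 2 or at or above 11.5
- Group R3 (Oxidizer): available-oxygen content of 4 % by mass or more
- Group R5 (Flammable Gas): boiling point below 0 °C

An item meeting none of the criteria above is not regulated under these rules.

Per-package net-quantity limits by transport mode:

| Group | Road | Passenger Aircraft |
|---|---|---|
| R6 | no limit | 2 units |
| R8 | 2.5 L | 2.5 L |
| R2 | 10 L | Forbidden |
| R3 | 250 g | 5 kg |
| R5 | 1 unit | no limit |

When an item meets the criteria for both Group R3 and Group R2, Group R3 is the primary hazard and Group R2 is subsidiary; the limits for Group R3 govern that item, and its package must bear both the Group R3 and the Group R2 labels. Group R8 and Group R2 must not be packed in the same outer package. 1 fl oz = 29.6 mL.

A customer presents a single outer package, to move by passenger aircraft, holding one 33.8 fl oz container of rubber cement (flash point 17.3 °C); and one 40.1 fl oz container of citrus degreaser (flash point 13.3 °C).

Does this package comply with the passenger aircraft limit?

Flash point 17.3 °C meets the Group R8 criterion (Flammable Liquid), so the rubber cement is Group R8.
With flash point 13.3 °C (≤ 45 °C), the citrus degreaser falls in Group R8.
Group R8 net quantity: (one 33.8 fl oz container = 1000.48 mL) + (one 40.1 fl oz container = 1186.96 mL) = 2187.44 mL.
That is within the Group R8 passenger aircraft limit of 2.5 L.

Yes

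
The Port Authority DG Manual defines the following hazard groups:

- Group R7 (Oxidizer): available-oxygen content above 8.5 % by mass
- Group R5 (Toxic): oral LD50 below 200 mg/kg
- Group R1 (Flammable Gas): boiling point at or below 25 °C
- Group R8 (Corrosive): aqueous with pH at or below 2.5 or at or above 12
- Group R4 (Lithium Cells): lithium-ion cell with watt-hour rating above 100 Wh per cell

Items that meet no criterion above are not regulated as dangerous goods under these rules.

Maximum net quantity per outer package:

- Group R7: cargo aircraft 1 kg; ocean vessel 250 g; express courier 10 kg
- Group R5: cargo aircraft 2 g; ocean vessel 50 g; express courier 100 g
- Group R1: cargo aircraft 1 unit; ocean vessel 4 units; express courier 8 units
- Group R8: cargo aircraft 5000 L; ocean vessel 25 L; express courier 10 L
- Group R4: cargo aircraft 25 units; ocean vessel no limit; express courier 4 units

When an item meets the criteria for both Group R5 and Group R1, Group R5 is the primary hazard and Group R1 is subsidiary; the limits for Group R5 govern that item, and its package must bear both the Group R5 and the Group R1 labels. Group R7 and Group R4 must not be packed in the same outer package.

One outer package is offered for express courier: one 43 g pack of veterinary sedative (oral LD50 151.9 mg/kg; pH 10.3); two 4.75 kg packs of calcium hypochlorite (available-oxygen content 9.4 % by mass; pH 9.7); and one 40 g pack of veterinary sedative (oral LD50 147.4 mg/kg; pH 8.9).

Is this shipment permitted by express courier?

Yes

The veterinary sedative has oral LD50 151.9 mg/kg, which is < 200 mg/kg, so it is Group R5 (Toxic).
Calcium hypochlorite: available-oxygen content 9.4 % by mass > 8.5 % by mass → Group R7 (Oxidizer).
Oral LD50 147.4 mg/kg meets the Group R5 criterion (Toxic), so the veterinary sedative is Group R5.
Group R7 quantity: two 4.75 kg packs = 9.5 kg.
9.5 kg is within the express courier limit of 10 kg for Group R7.
Total Group R5: 43 g + 40 g = 83 g.
83 g ≤ 100 g (express courier limit, Group R5) — within limit.
The segregation rule (Group R7 with Group R4) does not apply to Group R7 with Group R5.
Every hazard group is within its express courier limit and no segregation rule is violated.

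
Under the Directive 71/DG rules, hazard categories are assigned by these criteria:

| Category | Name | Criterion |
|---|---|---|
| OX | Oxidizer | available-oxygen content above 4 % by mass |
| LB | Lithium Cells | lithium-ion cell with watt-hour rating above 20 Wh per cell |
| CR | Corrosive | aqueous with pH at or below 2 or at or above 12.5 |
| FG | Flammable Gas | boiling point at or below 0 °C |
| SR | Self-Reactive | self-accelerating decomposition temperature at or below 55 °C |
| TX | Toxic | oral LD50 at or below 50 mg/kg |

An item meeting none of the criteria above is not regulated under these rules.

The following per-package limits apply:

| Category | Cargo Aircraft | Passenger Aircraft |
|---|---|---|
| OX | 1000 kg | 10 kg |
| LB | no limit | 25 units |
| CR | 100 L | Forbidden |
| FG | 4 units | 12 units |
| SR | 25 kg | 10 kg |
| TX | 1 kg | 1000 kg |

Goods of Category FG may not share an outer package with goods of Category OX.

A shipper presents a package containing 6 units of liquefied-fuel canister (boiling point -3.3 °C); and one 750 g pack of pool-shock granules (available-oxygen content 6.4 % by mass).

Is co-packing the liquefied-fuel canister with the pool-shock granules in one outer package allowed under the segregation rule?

No

Boiling point -3.3 °C meets the Category FG criterion (Flammable Gas), so the liquefied-fuel canister is Category FG.
With available-oxygen content 6.4 % by mass (> 4 % by mass), the pool-shock granules fall in Category OX.
Category FG and Category OX may not share an outer package.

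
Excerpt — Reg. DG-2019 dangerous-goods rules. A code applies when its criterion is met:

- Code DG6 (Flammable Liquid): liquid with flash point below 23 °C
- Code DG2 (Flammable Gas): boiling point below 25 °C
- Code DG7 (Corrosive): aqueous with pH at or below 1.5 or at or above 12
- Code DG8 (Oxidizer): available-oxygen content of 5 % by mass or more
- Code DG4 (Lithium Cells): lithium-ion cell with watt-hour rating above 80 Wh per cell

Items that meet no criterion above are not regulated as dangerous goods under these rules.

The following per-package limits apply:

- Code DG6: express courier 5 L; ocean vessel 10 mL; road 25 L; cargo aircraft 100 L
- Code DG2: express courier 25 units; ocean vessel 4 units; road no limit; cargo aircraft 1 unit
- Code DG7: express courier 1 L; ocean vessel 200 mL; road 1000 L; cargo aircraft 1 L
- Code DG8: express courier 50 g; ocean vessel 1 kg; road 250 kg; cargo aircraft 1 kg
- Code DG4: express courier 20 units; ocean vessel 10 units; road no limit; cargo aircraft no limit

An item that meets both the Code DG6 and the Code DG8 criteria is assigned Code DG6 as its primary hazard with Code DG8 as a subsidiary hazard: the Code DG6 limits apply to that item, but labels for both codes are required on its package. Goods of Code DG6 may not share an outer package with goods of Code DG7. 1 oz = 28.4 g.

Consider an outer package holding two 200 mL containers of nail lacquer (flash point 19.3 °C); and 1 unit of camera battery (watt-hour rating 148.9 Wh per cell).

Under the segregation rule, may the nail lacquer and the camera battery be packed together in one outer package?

With flash point 19.3 °C (< 23 °C), the nail lacquer falls in Code DG6.
The camera battery has watt-hour rating 148.9 Wh per cell, which is > 80 Wh per cell, so it is Code DG4 (Lithium Cells).
No segregation rule bars Code DG6 with Code DG4.

Yes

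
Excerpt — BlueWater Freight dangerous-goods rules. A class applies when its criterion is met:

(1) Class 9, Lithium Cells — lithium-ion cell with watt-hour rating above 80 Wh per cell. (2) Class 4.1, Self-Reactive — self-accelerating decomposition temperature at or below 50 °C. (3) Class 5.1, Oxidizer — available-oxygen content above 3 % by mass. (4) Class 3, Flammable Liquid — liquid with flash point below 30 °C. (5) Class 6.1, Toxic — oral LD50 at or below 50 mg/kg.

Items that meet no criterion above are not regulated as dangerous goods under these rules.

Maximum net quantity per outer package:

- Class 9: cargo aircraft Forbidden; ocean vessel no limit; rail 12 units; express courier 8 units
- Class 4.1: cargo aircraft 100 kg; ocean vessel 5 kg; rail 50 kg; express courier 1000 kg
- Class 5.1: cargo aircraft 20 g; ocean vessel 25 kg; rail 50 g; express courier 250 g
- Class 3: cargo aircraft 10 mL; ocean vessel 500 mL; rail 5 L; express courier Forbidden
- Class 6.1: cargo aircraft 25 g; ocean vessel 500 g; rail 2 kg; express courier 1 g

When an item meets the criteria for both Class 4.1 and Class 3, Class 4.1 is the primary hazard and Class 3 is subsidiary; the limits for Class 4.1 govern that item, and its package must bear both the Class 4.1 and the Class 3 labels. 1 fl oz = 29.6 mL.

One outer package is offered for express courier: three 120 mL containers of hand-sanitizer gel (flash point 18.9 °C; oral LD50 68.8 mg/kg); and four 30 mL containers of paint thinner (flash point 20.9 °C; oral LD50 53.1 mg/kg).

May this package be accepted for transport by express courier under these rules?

No

The hand-sanitizer gel has flash point 18.9 °C, which is < 30 °C, so it is Class 3 (Flammable Liquid).
With flash point 20.9 °C (< 30 °C), the paint thinner falls in Class 3.
Class 3 net quantity: (three 120 mL containers = 360 mL) + (four 30 mL containers = 120 mL) = 480 mL.
Class 3 is Forbidden by express courier.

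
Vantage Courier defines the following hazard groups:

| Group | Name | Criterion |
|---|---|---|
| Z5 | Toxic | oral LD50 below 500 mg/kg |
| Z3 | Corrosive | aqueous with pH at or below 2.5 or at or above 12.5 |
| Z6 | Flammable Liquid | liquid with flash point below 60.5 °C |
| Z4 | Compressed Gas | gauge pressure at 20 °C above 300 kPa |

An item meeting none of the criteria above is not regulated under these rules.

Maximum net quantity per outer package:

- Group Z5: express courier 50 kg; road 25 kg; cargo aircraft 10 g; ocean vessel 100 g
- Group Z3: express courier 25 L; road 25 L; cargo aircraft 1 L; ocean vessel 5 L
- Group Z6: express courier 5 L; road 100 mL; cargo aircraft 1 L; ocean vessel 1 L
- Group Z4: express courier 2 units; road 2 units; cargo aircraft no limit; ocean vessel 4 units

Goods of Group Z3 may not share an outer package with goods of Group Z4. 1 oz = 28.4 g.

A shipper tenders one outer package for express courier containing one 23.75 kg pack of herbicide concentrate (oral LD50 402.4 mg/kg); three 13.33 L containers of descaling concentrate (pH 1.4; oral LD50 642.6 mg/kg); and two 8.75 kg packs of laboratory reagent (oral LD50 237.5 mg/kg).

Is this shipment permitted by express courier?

No

The herbicide concentrate has oral LD50 402.4 mg/kg, which is < 500 mg/kg, so it is Group Z5 (Toxic).
With pH 1.4 (≤ 2.5), the descaling concentrate falls in Group Z3.
Laboratory reagent: oral LD50 237.5 mg/kg < 500 mg/kg → Group Z5 (Toxic).
Total Group Z5: 23.75 kg + (two 8.75 kg packs = 17.5 kg) = 41.25 kg.
That is within the Group Z5 express courier limit of 50 kg.
Group Z3 quantity: three 13.33 L containers = 39.99 L.
39.99 L > 25 L (express courier limit, Group Z3) — over the limit.
The segregation rule (Group Z3 with Group Z4) does not apply to Group Z5 with Group Z3.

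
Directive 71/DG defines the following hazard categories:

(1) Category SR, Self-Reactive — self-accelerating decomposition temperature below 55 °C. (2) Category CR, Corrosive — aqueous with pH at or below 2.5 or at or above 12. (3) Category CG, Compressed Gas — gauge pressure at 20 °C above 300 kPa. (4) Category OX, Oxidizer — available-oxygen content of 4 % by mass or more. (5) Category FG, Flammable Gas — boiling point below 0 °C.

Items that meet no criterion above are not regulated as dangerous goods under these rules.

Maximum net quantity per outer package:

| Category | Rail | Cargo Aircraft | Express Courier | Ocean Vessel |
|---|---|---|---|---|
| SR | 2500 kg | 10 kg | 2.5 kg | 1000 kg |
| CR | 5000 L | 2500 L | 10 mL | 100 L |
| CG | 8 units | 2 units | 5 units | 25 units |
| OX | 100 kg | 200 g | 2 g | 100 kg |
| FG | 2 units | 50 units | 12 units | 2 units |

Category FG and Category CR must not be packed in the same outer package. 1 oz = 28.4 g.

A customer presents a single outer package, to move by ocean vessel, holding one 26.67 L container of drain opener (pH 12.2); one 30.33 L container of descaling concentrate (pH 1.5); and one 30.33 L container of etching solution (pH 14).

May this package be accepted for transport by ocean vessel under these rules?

Yes

Drain opener: pH 12.2 ≥ 12 → Category CR (Corrosive).
pH 1.5 meets the Category CR criterion (Corrosive), so the descaling concentrate is Category CR.
With pH 14 (≥ 12), the etching solution falls in Category CR.
Total Category CR: 26.67 L + 30.33 L + 30.33 L = 87.33 L.
87.33 L is within the ocean vessel limit of 100 L for Category CR.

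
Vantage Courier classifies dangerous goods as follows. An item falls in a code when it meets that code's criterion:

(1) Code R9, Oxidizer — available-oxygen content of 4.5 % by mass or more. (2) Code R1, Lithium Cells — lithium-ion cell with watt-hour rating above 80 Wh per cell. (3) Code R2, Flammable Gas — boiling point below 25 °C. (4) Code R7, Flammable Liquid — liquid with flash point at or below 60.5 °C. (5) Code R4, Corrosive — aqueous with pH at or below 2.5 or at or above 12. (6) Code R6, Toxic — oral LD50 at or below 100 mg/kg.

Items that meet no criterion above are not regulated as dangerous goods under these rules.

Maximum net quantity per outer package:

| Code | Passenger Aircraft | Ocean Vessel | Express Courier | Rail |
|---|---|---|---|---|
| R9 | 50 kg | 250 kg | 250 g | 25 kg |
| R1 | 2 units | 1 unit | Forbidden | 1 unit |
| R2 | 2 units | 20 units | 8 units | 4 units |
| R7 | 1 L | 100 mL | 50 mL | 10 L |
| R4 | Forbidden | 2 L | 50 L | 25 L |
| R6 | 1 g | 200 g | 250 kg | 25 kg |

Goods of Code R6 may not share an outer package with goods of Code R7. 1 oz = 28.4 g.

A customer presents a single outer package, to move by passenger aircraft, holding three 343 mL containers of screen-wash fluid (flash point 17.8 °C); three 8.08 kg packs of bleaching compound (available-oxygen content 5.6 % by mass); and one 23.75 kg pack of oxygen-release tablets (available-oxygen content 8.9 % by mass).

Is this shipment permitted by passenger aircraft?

No

Screen-wash fluid: flash point 17.8 °C ≤ 60.5 °C → Code R7 (Flammable Liquid).
The bleaching compound has available-oxygen content 5.6 % by mass, which is ≥ 4.5 % by mass, so it is Code R9 (Oxidizer).
The oxygen-release tablets have available-oxygen content 8.9 % by mass, which is ≥ 4.5 % by mass, so they are Code R9 (Oxidizer).
Code R7 quantity: three 343 mL containers = 1.029 L.
That exceeds the Code R7 passenger aircraft limit of 1 L.
Total Code R9: (three 8.08 kg packs = 24.24 kg) + 23.75 kg = 47.99 kg.
That is within the Code R9 passenger aircraft limit of 50 kg.
The segregation rule (Code R6 with Code R7) does not apply to Code R7 with Code R9.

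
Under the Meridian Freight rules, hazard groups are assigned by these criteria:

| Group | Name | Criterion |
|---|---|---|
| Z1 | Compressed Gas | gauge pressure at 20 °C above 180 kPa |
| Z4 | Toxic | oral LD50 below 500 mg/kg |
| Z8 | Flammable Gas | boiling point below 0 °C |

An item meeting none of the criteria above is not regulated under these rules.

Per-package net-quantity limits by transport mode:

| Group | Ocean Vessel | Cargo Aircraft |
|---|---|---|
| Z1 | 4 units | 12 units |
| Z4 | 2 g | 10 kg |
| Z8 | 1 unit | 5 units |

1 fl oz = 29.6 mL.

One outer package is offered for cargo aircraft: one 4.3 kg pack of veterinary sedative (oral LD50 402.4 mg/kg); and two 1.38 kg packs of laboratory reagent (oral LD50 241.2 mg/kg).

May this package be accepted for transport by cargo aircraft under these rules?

Yes

Veterinary sedative: oral LD50 402.4 mg/kg < 500 mg/kg → Group Z4 (Toxic).
Oral LD50 241.2 mg/kg meets the Group Z4 criterion (Toxic), so the laboratory reagent is Group Z4.
Group Z4 net quantity: 4.3 kg + (two 1.38 kg packs = 2.76 kg) = 7.06 kg.
7.06 kg ≤ 10 kg (cargo aircraft limit, Group Z4) — within limit.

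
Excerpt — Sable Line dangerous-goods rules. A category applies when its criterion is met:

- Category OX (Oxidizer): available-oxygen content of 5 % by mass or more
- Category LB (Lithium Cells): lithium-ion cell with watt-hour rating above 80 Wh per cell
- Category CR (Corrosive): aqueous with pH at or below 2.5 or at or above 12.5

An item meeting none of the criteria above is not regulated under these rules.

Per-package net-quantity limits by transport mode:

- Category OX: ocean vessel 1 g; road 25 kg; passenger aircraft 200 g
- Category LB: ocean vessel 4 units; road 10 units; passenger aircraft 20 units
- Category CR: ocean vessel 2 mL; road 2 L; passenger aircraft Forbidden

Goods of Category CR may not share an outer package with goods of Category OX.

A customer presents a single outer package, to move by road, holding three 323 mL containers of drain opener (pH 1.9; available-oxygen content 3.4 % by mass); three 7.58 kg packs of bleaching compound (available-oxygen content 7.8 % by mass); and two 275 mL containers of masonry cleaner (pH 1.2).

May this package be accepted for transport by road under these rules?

No

pH 1.9 meets the Category CR criterion (Corrosive), so the drain opener is Category CR.
The bleaching compound has available-oxygen content 7.8 % by mass, which is ≥ 5 % by mass, so it is Category OX (Oxidizer).
The masonry cleaner has pH 1.2, which is ≤ 2.5, so it is Category CR (Corrosive).
Category CR net quantity: (three 323 mL containers = 969 mL) + (two 275 mL containers = 550 mL) = 1.519 L.
That is within the Category CR road limit of 2 L.
Category OX quantity: three 7.58 kg packs = 22.74 kg.
That is within the Category OX road limit of 25 kg.
Category CR and Category OX may not share an outer package.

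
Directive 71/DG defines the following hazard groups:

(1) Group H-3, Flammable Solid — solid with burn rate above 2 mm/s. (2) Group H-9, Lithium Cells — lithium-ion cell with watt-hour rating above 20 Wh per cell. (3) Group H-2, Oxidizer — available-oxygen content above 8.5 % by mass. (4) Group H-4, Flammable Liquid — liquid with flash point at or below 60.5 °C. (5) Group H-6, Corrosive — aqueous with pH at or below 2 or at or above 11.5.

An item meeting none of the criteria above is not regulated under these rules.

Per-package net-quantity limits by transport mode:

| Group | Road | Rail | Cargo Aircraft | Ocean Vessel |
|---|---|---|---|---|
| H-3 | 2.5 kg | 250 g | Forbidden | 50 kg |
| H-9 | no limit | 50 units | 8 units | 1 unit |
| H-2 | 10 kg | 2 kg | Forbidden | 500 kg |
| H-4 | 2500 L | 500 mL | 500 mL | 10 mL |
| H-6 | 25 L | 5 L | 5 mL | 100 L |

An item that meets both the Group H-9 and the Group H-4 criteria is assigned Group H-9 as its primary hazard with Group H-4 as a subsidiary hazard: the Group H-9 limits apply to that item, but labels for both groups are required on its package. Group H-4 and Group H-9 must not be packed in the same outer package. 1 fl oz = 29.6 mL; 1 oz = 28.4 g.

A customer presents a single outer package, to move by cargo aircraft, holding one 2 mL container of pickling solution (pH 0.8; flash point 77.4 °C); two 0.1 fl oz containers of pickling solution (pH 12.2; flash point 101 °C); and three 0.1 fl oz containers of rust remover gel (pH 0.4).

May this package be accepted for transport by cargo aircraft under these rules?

No

The pickling solution has pH 0.8, which is ≤ 2, so it is Group H-6 (Corrosive).
With pH 12.2 (≥ 11.5), the pickling solution falls in Group H-6.
pH 0.4 meets the Group H-6 criterion (Corrosive), so the rust remover gel is Group H-6.
Group H-6 net quantity: 2 mL + (two 0.1 fl oz containers = 5.92 mL) + (three 0.1 fl oz containers = 8.88 mL) = 16.8 mL.
16.8 mL exceeds the cargo aircraft limit of 5 mL for Group H-6.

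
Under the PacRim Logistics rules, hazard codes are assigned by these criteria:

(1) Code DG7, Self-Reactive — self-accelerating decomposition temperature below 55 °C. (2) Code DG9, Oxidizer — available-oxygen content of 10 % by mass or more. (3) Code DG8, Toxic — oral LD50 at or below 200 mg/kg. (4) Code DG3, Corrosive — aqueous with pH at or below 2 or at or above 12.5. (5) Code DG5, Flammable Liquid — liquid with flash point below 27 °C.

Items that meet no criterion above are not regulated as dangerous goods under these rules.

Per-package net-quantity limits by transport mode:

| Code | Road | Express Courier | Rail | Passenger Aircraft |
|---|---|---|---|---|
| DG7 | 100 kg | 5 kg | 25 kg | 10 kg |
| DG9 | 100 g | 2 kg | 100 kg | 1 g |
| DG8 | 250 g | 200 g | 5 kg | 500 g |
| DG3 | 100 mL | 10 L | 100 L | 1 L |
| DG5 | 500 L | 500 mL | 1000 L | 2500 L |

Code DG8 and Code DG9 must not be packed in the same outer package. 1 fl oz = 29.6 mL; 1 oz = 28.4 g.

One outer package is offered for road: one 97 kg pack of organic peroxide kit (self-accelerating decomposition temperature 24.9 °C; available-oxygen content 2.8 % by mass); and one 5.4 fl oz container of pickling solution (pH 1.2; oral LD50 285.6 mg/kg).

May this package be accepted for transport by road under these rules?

No

With self-accelerating decomposition temperature 24.9 °C (< 55 °C), the organic peroxide kit falls in Code DG7.
The pickling solution has pH 1.2, which is ≤ 2, so it is Code DG3 (Corrosive).
Code DG7 quantity: 97 kg.
97 kg is within the road limit of 100 kg for Code DG7.
Code DG3 quantity: one 5.4 fl oz container = 159.84 mL.
159.84 mL > 100 mL (road limit, Code DG3) — over the limit.
The segregation rule (Code DG8 with Code DG9) does not apply to Code DG7 with Code DG3.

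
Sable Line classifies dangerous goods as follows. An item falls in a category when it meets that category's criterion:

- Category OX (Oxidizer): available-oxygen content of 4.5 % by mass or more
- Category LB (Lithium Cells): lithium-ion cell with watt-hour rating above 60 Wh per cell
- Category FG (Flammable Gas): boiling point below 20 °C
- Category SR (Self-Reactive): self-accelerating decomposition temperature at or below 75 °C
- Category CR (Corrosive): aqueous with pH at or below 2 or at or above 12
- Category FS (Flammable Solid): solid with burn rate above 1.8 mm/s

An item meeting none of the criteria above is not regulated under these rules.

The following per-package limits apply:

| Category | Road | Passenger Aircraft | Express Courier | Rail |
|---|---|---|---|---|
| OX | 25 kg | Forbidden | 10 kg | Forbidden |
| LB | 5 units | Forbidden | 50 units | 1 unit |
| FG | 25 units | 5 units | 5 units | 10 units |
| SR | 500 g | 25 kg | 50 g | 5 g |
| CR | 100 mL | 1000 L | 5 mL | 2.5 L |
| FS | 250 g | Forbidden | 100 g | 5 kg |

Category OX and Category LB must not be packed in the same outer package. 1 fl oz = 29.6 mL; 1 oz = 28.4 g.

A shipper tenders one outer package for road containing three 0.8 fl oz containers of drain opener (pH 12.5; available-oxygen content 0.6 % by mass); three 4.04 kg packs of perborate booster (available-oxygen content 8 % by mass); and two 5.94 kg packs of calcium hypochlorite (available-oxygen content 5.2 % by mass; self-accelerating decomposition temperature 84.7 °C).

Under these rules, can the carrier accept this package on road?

The drain opener has pH 12.5, which is ≥ 12, so it is Category CR (Corrosive).
Perborate booster: available-oxygen content 8 % by mass ≥ 4.5 % by mass → Category OX (Oxidizer).
With available-oxygen content 5.2 % by mass (≥ 4.5 % by mass), the calcium hypochlorite falls in Category OX.
Category OX net quantity: (three 4.04 kg packs = 12.12 kg) + (two 5.94 kg packs = 11.88 kg) = 24 kg.
That is within the Category OX road limit of 25 kg.
Category CR quantity: three 0.8 fl oz containers = 71.04 mL.
71.04 mL is within the road limit of 100 mL for Category CR.
The segregation rule (Category OX with Category LB) does not apply to Category OX with Category CR.
Every hazard category is within its road limit and no segregation rule is violated.

Yes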